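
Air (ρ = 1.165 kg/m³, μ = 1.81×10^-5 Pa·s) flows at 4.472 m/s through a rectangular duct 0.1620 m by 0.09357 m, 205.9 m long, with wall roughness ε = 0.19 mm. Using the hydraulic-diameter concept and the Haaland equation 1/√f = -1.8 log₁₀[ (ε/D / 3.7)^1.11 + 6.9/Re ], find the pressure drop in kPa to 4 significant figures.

Hydraulic diameter D_h = 4A/P = 4·(0.162·0.09357)/(2·(0.162+0.09357)) = 0.06063/0.5111 = 0.1186 m.
Re = ρVD_h/μ = 1.165·4.472·0.1186/1.81e-05 = 3.414e+04.
ε/D_h = 0.00019/0.1186 = 0.0016; Haaland gives 1/√f = -1.8 log₁₀[0.000185+0.000202] = 6.143, so f = 0.0265.
ΔP = f(L/D_h)(ρV²/2) = 0.0265·205.9/0.1186·11.65 = 535.9 Pa.
ΔP = 0.5359 kPa.

ΔP ≈ 0.5359 kPa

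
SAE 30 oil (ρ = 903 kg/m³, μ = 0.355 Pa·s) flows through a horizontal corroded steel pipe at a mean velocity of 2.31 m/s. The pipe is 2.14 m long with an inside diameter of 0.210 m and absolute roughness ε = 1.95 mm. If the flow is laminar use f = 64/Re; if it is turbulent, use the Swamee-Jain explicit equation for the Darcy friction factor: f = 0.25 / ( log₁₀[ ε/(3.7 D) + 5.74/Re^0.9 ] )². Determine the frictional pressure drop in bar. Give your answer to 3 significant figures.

ΔP ≈ 0.0127 bar

Reynolds number Re = ρVD/μ = 903 · 2.31 · 0.21 / 0.355 = 1234.
Re < 2300 → laminar flow, so f = 64/Re = 64/1234 = 0.05187 (the turbulent correlation is not needed).
Darcy-Weisbach: ΔP = f(L/D)(ρV²/2) = 0.05187·(2.14/0.21)·(903·2.31²/2) = 0.05187·10.19·2409 = 1273 Pa.
ΔP = 1273 Pa = 0.0127 bar.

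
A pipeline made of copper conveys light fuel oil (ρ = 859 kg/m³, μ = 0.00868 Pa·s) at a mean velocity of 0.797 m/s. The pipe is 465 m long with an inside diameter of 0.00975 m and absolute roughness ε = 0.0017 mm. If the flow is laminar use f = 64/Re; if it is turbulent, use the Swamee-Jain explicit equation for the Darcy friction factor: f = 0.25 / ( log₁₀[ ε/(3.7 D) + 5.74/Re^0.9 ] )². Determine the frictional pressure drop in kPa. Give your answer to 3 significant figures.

ΔP ≈ 1080 kPa

Reynolds number Re = ρVD/μ = 859 · 0.797 · 0.00975 / 0.00868 = 769.
Re < 2300 → laminar flow, so f = 64/Re = 64/769 = 0.08322 (the turbulent correlation is not needed).
Darcy-Weisbach: ΔP = f(L/D)(ρV²/2) = 0.08322·(465/0.00975)·(859·0.797²/2) = 0.08322·4.769e+04·272.8 = 1.083e+06 Pa.
ΔP = 1.083e+06 Pa = 1080 kPa.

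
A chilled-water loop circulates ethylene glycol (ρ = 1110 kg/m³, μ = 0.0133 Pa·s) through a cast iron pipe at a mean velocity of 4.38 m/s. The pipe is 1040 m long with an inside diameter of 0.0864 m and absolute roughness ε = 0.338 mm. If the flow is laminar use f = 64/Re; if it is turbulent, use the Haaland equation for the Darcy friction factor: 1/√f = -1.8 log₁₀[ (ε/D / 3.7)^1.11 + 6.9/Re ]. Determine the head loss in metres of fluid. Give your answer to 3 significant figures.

Reynolds number Re = ρVD/μ = 1110 · 4.38 · 0.0864 / 0.0133 = 3.158e+04.
Re > 4000 → turbulent. Relative roughness ε/D = 0.000338/0.0864 = 0.00391. Haaland: 1/√f = -1.8 log₁₀[(0.00391/3.7)^1.11 + 6.9/3.158e+04] = -1.8 log₁₀[0.000498 + 0.000218] = 5.661, so f = 0.0312.
Darcy-Weisbach: ΔP = f(L/D)(ρV²/2) = 0.0312·(1040/0.0864)·(1110·4.38²/2) = 0.0312·1.204e+04·1.065e+04 = 3.999e+06 Pa.
Head loss h_f = ΔP/(ρg) = 3.999e+06/(1110·9.81) = 367 m.

h_f ≈ 367 m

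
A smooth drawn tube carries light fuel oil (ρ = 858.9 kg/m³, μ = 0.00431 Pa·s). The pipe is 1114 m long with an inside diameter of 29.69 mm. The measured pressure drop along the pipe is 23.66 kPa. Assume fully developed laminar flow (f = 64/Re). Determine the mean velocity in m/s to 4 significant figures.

V ≈ 0.1357 m/s

For laminar flow, f = 64/Re with Re = ρVD/μ, so Darcy-Weisbach reduces to ΔP = 32μLV/D². Solving for V: V = ΔP·D²/(32μL) = 2.366e+04·(0.02969)²/(32·0.00431·1114) = 0.1357 m/s.
Check: Re = ρVD/μ = 858.9·0.1357·0.02969/0.00431 = 803.2 < 2300, so the laminar assumption holds.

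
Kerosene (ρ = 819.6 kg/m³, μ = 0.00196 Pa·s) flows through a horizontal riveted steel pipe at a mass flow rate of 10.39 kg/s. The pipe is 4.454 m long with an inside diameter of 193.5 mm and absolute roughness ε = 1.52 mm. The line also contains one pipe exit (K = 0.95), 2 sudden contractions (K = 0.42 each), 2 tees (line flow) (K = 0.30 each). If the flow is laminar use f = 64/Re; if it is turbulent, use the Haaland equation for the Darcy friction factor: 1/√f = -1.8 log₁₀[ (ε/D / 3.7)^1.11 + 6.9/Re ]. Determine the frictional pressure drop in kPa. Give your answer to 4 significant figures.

ΔP ≈ 0.2466 kPa

A = πD²/4 = π(0.1935)²/4 = 0.02941 m²; mean velocity V = ṁ/(ρA) = 10.39/(819.6 · 0.02941) = 0.4311 m/s.
Reynolds number Re = ρVD/μ = 819.6 · 0.4311 · 0.1935 / 0.00196 = 3.488e+04.
Re > 4000 → turbulent. Relative roughness ε/D = 0.00152/0.1935 = 0.00786. Haaland: 1/√f = -1.8 log₁₀[(0.00786/3.7)^1.11 + 6.9/3.488e+04] = -1.8 log₁₀[0.00108 + 0.000198] = 5.209, so f = 0.03685.
Total minor-loss coefficient ΣK = 1·0.95 + 2·0.42 + 2·0.3 = 2.39.
ΔP = [f·L/D + ΣK]·(ρV²/2) = [0.03685·4.454/0.1935 + 2.39]·(819.6·0.4311²/2) = [0.8483 + 2.39]·76.15 = 246.6 Pa.
ΔP = 246.6 Pa = 0.2466 kPa.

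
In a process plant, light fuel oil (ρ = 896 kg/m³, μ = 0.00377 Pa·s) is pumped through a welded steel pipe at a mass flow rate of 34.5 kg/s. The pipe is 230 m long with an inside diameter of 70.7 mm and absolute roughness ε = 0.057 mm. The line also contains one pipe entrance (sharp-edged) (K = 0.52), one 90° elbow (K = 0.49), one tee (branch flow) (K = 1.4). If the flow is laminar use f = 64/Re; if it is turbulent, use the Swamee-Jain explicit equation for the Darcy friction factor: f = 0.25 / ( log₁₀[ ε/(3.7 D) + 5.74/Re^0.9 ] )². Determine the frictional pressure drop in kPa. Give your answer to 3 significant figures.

ΔP ≈ 3000 kPa

A = πD²/4 = π(0.0707)²/4 = 0.003926 m²; mean velocity V = ṁ/(ρA) = 34.5/(896 · 0.003926) = 9.808 m/s.
Reynolds number Re = ρVD/μ = 896 · 9.808 · 0.0707 / 0.00377 = 1.648e+05.
Re > 4000 → turbulent. Relative roughness ε/D = 5.7e-05/0.0707 = 0.000806. Swamee-Jain: f = 0.25/(log₁₀[0.000806/3.7 + 5.74/1.648e+05^0.9])² = 0.25/(log₁₀[0.000218 + 0.000116])² = 0.25/(-3.477)² = 0.02068.
Total minor-loss coefficient ΣK = 1·0.52 + 1·0.49 + 1·1.4 = 2.41.
ΔP = [f·L/D + ΣK]·(ρV²/2) = [0.02068·230/0.0707 + 2.41]·(896·9.808²/2) = [67.29 + 2.41]·4.31e+04 = 3.004e+06 Pa.
ΔP = 3.004e+06 Pa = 3000 kPa.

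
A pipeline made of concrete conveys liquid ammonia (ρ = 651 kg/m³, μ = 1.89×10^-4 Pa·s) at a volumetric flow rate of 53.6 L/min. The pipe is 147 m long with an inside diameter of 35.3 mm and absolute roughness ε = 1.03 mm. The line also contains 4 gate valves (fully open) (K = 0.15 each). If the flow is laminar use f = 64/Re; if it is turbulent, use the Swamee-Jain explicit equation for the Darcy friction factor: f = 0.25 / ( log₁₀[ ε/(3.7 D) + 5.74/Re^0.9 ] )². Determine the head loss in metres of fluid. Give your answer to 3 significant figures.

Q = 53.6 L/min = 53.6/60000 = 0.0008933 m³/s.
Cross-sectional area A = πD²/4 = π(0.0353)²/4 = 0.0009787 m²; mean velocity V = Q/A = 0.0008933/0.0009787 = 0.9128 m/s.
Reynolds number Re = ρVD/μ = 651 · 0.9128 · 0.0353 / 0.000189 = 1.11e+05.
Re > 4000 → turbulent. Relative roughness ε/D = 0.00103/0.0353 = 0.0292. Swamee-Jain: f = 0.25/(log₁₀[0.0292/3.7 + 5.74/1.11e+05^0.9])² = 0.25/(log₁₀[0.00789 + 0.000165])² = 0.25/(-2.094)² = 0.05701.
Total minor-loss coefficient ΣK = 4·0.15 = 0.6.
ΔP = [f·L/D + ΣK]·(ρV²/2) = [0.05701·147/0.0353 + 0.6]·(651·0.9128²/2) = [237.4 + 0.6]·271.2 = 6.455e+04 Pa.
Head loss h_f = ΔP/(ρg) = 6.455e+04/(651·9.81) = 10.1 m.

h_f ≈ 10.1 m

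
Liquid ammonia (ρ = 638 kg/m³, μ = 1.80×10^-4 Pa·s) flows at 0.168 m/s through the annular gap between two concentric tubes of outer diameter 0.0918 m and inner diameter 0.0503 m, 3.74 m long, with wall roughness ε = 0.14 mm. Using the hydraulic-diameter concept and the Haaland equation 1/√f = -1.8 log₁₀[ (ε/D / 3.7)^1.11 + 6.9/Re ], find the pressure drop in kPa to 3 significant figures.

Hydraulic diameter D_h = 4A/P = D_o - D_i = 0.0918 - 0.0503 = 0.0415 m.
Re = ρVD_h/μ = 638·0.168·0.0415/0.00018 = 2.471e+04.
ε/D_h = 0.00014/0.0415 = 0.00337; Haaland gives 1/√f = -1.8 log₁₀[0.000422+0.000279] = 5.677, so f = 0.03103.
ΔP = f(L/D_h)(ρV²/2) = 0.03103·3.74/0.0415·9.003 = 25.17 Pa.
ΔP = 0.0252 kPa.

ΔP ≈ 0.0252 kPa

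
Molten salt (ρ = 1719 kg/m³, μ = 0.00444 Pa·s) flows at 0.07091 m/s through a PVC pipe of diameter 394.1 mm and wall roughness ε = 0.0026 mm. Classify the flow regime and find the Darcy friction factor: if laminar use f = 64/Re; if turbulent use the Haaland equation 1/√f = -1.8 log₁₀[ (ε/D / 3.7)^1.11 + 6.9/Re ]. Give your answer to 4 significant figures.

f ≈ 0.03023

Re = ρVD/μ = 1719·0.07091·0.3941/0.00444 = 1.082e+04.
Re > 4000 → turbulent. ε/D = 2.6e-06/0.3941 = 6.6e-06; Haaland: 1/√f = -1.8 log₁₀[4.16e-07 + 0.000638] = 5.751, so f = 0.03023.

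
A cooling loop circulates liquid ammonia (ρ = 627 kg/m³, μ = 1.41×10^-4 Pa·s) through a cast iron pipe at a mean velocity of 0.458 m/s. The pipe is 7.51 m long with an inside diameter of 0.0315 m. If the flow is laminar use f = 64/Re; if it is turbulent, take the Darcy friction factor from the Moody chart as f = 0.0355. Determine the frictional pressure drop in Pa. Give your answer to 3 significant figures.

Reynolds number Re = ρVD/μ = 627 · 0.458 · 0.0315 / 0.000141 = 6.415e+04.
Re > 4000 → turbulent; use the Moody-chart value f = 0.0355.
Darcy-Weisbach: ΔP = f(L/D)(ρV²/2) = 0.0355·(7.51/0.0315)·(627·0.458²/2) = 0.0355·238.4·65.76 = 556.6 Pa.

ΔP ≈ 557 Pa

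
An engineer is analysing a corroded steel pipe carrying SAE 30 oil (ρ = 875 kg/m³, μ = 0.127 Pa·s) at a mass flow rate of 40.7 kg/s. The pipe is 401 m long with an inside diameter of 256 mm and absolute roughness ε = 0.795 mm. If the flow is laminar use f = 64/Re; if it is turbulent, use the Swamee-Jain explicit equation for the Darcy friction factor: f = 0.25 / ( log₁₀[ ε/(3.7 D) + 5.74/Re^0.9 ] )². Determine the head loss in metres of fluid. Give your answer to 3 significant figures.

h_f ≈ 2.62 m

A = πD²/4 = π(0.256)²/4 = 0.05147 m²; mean velocity V = ṁ/(ρA) = 40.7/(875 · 0.05147) = 0.9037 m/s.
Reynolds number Re = ρVD/μ = 875 · 0.9037 · 0.256 / 0.127 = 1594.
Re < 2300 → laminar flow, so f = 64/Re = 64/1594 = 0.04015 (the turbulent correlation is not needed).
Darcy-Weisbach: ΔP = f(L/D)(ρV²/2) = 0.04015·(401/0.256)·(875·0.9037²/2) = 0.04015·1566·357.3 = 2.247e+04 Pa.
Head loss h_f = ΔP/(ρg) = 2.247e+04/(875·9.81) = 2.62 m.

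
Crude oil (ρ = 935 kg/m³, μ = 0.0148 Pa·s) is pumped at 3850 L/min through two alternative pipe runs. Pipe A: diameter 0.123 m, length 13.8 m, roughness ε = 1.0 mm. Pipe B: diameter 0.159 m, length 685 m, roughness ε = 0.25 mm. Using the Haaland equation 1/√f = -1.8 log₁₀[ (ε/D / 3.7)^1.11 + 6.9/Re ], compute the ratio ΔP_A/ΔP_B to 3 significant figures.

ΔP_A/ΔP_B ≈ 0.101

Pipe A: V = Q/A = 0.06417/0.01188 = 5.4 m/s; Re = 4.196e+04; ε/D = 0.00813; Haaland → f = 0.03693; ΔP_A = f(L/D)(ρV²/2) = 5.648e+04 Pa.
Pipe B: V = Q/A = 0.06417/0.01986 = 3.232 m/s; Re = 3.246e+04; ε/D = 0.00157; Haaland → f = 0.02662; ΔP_B = f(L/D)(ρV²/2) = 5.599e+05 Pa.
ΔP_A/ΔP_B = 5.648e+04/5.599e+05 = 0.101.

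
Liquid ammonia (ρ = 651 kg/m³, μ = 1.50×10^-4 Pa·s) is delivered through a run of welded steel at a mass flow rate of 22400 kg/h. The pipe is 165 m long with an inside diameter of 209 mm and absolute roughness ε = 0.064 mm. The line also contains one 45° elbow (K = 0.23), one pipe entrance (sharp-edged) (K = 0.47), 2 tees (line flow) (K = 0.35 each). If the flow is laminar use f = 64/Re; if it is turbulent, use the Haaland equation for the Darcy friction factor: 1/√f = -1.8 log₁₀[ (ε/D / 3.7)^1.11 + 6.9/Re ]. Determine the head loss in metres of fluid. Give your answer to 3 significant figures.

h_f ≈ 0.0590 m

ṁ = 22400 kg/h = 22400/3600 = 6.222 kg/s.
A = πD²/4 = π(0.209)²/4 = 0.03431 m²; mean velocity V = ṁ/(ρA) = 6.222/(651 · 0.03431) = 0.2786 m/s.
Reynolds number Re = ρVD/μ = 651 · 0.2786 · 0.209 / 0.00015 = 2.527e+05.
Re > 4000 → turbulent. Relative roughness ε/D = 6.4e-05/0.209 = 0.000306. Haaland: 1/√f = -1.8 log₁₀[(0.000306/3.7)^1.11 + 6.9/2.527e+05] = -1.8 log₁₀[2.94e-05 + 2.73e-05] = 7.643, so f = 0.01712.
Total minor-loss coefficient ΣK = 1·0.23 + 1·0.47 + 2·0.35 = 1.4.
ΔP = [f·L/D + ΣK]·(ρV²/2) = [0.01712·165/0.209 + 1.4]·(651·0.2786²/2) = [13.51 + 1.4]·25.26 = 376.8 Pa.
Head loss h_f = ΔP/(ρg) = 376.8/(651·9.81) = 0.0590 m.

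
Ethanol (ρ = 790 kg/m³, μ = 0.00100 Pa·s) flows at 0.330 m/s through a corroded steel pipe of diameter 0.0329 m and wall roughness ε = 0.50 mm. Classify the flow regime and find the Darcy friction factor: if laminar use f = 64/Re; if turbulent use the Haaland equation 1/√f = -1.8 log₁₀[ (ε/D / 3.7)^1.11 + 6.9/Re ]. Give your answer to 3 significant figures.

Re = ρVD/μ = 790·0.33·0.0329/0.001 = 8577.
Re > 4000 → turbulent. ε/D = 0.0005/0.0329 = 0.0152; Haaland: 1/√f = -1.8 log₁₀[0.00224 + 0.000804] = 4.529, so f = 0.04876.

f ≈ 0.0488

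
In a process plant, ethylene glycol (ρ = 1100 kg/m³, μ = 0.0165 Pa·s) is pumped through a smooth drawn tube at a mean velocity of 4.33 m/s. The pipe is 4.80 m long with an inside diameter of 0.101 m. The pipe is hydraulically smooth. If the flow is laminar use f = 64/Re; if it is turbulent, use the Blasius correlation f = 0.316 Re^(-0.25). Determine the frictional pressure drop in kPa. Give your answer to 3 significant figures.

Reynolds number Re = ρVD/μ = 1100 · 4.33 · 0.101 / 0.0165 = 2.916e+04.
Re > 4000 → turbulent. Smooth-pipe (Blasius): f = 0.316 Re^(-0.25) = 0.316/(2.916e+04)^0.25 = 0.02418.
Darcy-Weisbach: ΔP = f(L/D)(ρV²/2) = 0.02418·(4.8/0.101)·(1100·4.33²/2) = 0.02418·47.52·1.031e+04 = 1.185e+04 Pa.
ΔP = 1.185e+04 Pa = 11.9 kPa.

ΔP ≈ 11.9 kPa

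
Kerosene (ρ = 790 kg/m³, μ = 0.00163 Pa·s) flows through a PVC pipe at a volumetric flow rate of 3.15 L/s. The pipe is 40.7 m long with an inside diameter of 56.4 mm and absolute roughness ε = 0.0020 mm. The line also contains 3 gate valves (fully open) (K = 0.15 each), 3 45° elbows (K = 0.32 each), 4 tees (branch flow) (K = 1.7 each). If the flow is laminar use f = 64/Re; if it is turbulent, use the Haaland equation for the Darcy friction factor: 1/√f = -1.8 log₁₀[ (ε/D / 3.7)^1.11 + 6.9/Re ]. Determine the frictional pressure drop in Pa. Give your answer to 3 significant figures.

Q = 3.15 L/s = 3.15/1000 = 0.00315 m³/s.
Cross-sectional area A = πD²/4 = π(0.0564)²/4 = 0.002498 m²; mean velocity V = Q/A = 0.00315/0.002498 = 1.261 m/s.
Reynolds number Re = ρVD/μ = 790 · 1.261 · 0.0564 / 0.00163 = 3.447e+04.
Re > 4000 → turbulent. Relative roughness ε/D = 2e-06/0.0564 = 3.55e-05. Haaland: 1/√f = -1.8 log₁₀[(3.55e-05/3.7)^1.11 + 6.9/3.447e+04] = -1.8 log₁₀[2.69e-06 + 0.0002] = 6.647, so f = 0.02263.
Total minor-loss coefficient ΣK = 3·0.15 + 3·0.32 + 4·1.7 = 8.21.
ΔP = [f·L/D + ΣK]·(ρV²/2) = [0.02263·40.7/0.0564 + 8.21]·(790·1.261²/2) = [16.33 + 8.21]·627.9 = 1.541e+04 Pa.

ΔP ≈ 15400 Pa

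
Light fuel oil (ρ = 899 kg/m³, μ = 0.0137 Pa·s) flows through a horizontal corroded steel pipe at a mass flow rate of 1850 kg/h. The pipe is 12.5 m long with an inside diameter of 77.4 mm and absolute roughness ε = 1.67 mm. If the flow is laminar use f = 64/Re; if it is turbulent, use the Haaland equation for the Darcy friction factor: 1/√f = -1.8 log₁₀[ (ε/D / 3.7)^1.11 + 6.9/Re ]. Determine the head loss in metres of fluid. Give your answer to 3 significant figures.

ṁ = 1850 kg/h = 1850/3600 = 0.5139 kg/s.
A = πD²/4 = π(0.0774)²/4 = 0.004705 m²; mean velocity V = ṁ/(ρA) = 0.5139/(899 · 0.004705) = 0.1215 m/s.
Reynolds number Re = ρVD/μ = 899 · 0.1215 · 0.0774 / 0.0137 = 617.
Re < 2300 → laminar flow, so f = 64/Re = 64/617 = 0.1037 (the turbulent correlation is not needed).
Darcy-Weisbach: ΔP = f(L/D)(ρV²/2) = 0.1037·(12.5/0.0774)·(899·0.1215²/2) = 0.1037·161.5·6.634 = 111.1 Pa.
Head loss h_f = ΔP/(ρg) = 111.1/(899·9.81) = 0.0126 m.

h_f ≈ 0.0126 m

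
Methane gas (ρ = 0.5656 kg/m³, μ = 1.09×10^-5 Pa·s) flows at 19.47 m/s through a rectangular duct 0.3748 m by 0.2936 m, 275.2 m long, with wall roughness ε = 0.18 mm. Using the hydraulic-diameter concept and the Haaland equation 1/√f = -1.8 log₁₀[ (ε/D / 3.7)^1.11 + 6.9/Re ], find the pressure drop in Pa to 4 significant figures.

Hydraulic diameter D_h = 4A/P = 4·(0.3748·0.2936)/(2·(0.3748+0.2936)) = 0.4402/1.337 = 0.3293 m.
Re = ρVD_h/μ = 0.5656·19.47·0.3293/1.09e-05 = 3.327e+05.
ε/D_h = 0.00018/0.3293 = 0.000547; Haaland gives 1/√f = -1.8 log₁₀[5.6e-05+2.07e-05] = 7.407, so f = 0.01823.
ΔP = f(L/D_h)(ρV²/2) = 0.01823·275.2/0.3293·107.2 = 1633 Pa.

ΔP ≈ 1633 Pa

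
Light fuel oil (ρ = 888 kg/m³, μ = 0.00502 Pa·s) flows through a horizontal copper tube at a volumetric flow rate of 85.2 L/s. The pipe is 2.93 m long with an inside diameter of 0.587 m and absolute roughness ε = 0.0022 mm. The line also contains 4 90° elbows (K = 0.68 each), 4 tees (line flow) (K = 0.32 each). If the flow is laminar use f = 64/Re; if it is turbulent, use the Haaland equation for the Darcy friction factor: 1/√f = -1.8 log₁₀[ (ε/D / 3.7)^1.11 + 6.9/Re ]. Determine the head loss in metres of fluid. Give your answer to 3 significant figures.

h_f ≈ 0.0208 m

Q = 85.2 L/s = 85.2/1000 = 0.0852 m³/s.
Cross-sectional area A = πD²/4 = π(0.587)²/4 = 0.2706 m²; mean velocity V = Q/A = 0.0852/0.2706 = 0.3148 m/s.
Reynolds number Re = ρVD/μ = 888 · 0.3148 · 0.587 / 0.00502 = 3.269e+04.
Re > 4000 → turbulent. Relative roughness ε/D = 2.2e-06/0.587 = 3.75e-06. Haaland: 1/√f = -1.8 log₁₀[(3.75e-06/3.7)^1.11 + 6.9/3.269e+04] = -1.8 log₁₀[2.22e-07 + 0.000211] = 6.615, so f = 0.02285.
Total minor-loss coefficient ΣK = 4·0.68 + 4·0.32 = 4.
ΔP = [f·L/D + ΣK]·(ρV²/2) = [0.02285·2.93/0.587 + 4]·(888·0.3148²/2) = [0.1141 + 4]·44.01 = 181.1 Pa.
Head loss h_f = ΔP/(ρg) = 181.1/(888·9.81) = 0.0208 m.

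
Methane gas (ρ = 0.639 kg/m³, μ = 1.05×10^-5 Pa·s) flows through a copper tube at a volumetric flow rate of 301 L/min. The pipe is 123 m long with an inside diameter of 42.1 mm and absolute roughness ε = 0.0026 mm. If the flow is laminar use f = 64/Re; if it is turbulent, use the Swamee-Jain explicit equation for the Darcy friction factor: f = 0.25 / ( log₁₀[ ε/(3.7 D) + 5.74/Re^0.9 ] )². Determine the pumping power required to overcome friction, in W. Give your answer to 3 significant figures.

P ≈ 1.93 W

Q = 301 L/min = 301/60000 = 0.005017 m³/s.
Cross-sectional area A = πD²/4 = π(0.0421)²/4 = 0.001392 m²; mean velocity V = Q/A = 0.005017/0.001392 = 3.604 m/s.
Reynolds number Re = ρVD/μ = 0.639 · 3.604 · 0.0421 / 1.05e-05 = 9233.
Re > 4000 → turbulent. Relative roughness ε/D = 2.6e-06/0.0421 = 6.18e-05. Swamee-Jain: f = 0.25/(log₁₀[6.18e-05/3.7 + 5.74/9233^0.9])² = 0.25/(log₁₀[1.67e-05 + 0.00155])² = 0.25/(-2.805)² = 0.03177.
Darcy-Weisbach: ΔP = f(L/D)(ρV²/2) = 0.03177·(123/0.0421)·(0.639·3.604²/2) = 0.03177·2922·4.149 = 385.1 Pa.
Pumping power P = QΔP = 0.005017·385.1 = 1.932 W = 1.93 W.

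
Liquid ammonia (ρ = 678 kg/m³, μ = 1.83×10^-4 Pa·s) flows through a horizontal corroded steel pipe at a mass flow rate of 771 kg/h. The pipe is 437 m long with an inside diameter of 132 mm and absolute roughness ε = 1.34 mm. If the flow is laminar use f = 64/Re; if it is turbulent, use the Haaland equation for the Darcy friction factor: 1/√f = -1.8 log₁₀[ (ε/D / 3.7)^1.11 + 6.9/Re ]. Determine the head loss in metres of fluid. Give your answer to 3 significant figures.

h_f ≈ 0.00384 m

ṁ = 771 kg/h = 771/3600 = 0.2142 kg/s.
A = πD²/4 = π(0.132)²/4 = 0.01368 m²; mean velocity V = ṁ/(ρA) = 0.2142/(678 · 0.01368) = 0.02308 m/s.
Reynolds number Re = ρVD/μ = 678 · 0.02308 · 0.132 / 0.000183 = 1.129e+04.
Re > 4000 → turbulent. Relative roughness ε/D = 0.00134/0.132 = 0.0102. Haaland: 1/√f = -1.8 log₁₀[(0.0102/3.7)^1.11 + 6.9/1.129e+04] = -1.8 log₁₀[0.00143 + 0.000611] = 4.841, so f = 0.04268.
Darcy-Weisbach: ΔP = f(L/D)(ρV²/2) = 0.04268·(437/0.132)·(678·0.02308²/2) = 0.04268·3311·0.1806 = 25.52 Pa.
Head loss h_f = ΔP/(ρg) = 25.52/(678·9.81) = 0.00384 m.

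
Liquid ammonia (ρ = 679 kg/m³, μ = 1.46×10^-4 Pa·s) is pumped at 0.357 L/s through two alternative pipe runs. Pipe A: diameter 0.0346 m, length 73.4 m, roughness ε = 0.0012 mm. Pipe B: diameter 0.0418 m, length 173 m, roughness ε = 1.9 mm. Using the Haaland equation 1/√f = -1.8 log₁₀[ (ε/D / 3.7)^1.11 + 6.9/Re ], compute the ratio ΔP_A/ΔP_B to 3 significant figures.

Pipe A: V = Q/A = 0.000357/0.0009402 = 0.3797 m/s; Re = 6.11e+04; ε/D = 3.47e-05; Haaland → f = 0.01991; ΔP_A = f(L/D)(ρV²/2) = 2067 Pa.
Pipe B: V = Q/A = 0.000357/0.001372 = 0.2602 m/s; Re = 5.057e+04; ε/D = 0.0455; Haaland → f = 0.06913; ΔP_B = f(L/D)(ρV²/2) = 6574 Pa.
ΔP_A/ΔP_B = 2067/6574 = 0.314.

ΔP_A/ΔP_B ≈ 0.314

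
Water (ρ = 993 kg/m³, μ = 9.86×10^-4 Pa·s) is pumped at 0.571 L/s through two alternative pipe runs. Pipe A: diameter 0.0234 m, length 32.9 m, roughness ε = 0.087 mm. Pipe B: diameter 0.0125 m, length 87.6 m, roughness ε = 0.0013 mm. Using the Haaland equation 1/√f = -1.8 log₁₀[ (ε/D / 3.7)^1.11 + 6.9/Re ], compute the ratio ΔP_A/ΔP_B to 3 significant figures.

ΔP_A/ΔP_B ≈ 0.0248

Pipe A: V = Q/A = 0.000571/0.0004301 = 1.328 m/s; Re = 3.129e+04; ε/D = 0.00372; Haaland → f = 0.0309; ΔP_A = f(L/D)(ρV²/2) = 3.802e+04 Pa.
Pipe B: V = Q/A = 0.000571/0.0001227 = 4.653 m/s; Re = 5.857e+04; ε/D = 0.000104; Haaland → f = 0.02032; ΔP_B = f(L/D)(ρV²/2) = 1.531e+06 Pa.
ΔP_A/ΔP_B = 3.802e+04/1.531e+06 = 0.0248.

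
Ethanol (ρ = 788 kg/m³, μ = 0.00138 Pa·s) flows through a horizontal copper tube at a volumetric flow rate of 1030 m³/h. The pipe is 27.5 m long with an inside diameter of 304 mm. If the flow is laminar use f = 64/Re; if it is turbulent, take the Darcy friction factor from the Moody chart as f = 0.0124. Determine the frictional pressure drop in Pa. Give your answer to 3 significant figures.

Q = 1030 m³/h = 1030/3600 = 0.2861 m³/s.
Cross-sectional area A = πD²/4 = π(0.304)²/4 = 0.07258 m²; mean velocity V = Q/A = 0.2861/0.07258 = 3.942 m/s.
Reynolds number Re = ρVD/μ = 788 · 3.942 · 0.304 / 0.00138 = 6.843e+05.
Re > 4000 → turbulent; use the Moody-chart value f = 0.0124.
Darcy-Weisbach: ΔP = f(L/D)(ρV²/2) = 0.0124·(27.5/0.304)·(788·3.942²/2) = 0.0124·90.46·6122 = 6867 Pa.

ΔP ≈ 6870 Pa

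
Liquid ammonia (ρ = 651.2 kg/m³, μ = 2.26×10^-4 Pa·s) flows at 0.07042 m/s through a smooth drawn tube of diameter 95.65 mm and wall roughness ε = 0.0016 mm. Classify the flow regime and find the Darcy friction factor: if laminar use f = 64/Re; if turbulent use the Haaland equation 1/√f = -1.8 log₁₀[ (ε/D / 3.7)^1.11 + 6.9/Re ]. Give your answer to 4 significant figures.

Re = ρVD/μ = 651.2·0.07042·0.09565/0.000226 = 1.941e+04.
Re > 4000 → turbulent. ε/D = 1.6e-06/0.09565 = 1.67e-05; Haaland: 1/√f = -1.8 log₁₀[1.17e-06 + 0.000356] = 6.206, so f = 0.02597.

f ≈ 0.02597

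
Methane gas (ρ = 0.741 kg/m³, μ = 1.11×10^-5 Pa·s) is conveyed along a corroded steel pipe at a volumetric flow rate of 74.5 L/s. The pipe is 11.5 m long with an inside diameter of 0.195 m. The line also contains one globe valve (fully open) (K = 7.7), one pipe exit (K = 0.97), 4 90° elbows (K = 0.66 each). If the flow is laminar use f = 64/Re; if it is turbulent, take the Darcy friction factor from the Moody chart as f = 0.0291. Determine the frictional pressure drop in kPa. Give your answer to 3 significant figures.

ΔP ≈ 0.0300 kPa

Q = 74.5 L/s = 74.5/1000 = 0.0745 m³/s.
Cross-sectional area A = πD²/4 = π(0.195)²/4 = 0.02986 m²; mean velocity V = Q/A = 0.0745/0.02986 = 2.495 m/s.
Reynolds number Re = ρVD/μ = 0.741 · 2.495 · 0.195 / 1.11e-05 = 3.247e+04.
Re > 4000 → turbulent; use the Moody-chart value f = 0.0291.
Total minor-loss coefficient ΣK = 1·7.7 + 1·0.97 + 4·0.66 = 11.3.
ΔP = [f·L/D + ΣK]·(ρV²/2) = [0.0291·11.5/0.195 + 11.3]·(0.741·2.495²/2) = [1.716 + 11.3]·2.306 = 30.03 Pa.
ΔP = 30.03 Pa = 0.0300 kPa.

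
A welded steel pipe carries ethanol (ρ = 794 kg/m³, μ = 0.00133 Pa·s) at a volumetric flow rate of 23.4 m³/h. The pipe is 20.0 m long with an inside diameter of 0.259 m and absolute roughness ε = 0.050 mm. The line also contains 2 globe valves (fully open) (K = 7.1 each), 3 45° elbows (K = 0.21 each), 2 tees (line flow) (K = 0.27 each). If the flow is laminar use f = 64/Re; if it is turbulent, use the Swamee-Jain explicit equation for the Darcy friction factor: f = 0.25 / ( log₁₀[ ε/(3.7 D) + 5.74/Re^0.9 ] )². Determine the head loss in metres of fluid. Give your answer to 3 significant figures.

h_f ≈ 0.0135 m

Q = 23.4 m³/h = 23.4/3600 = 0.0065 m³/s.
Cross-sectional area A = πD²/4 = π(0.259)²/4 = 0.05269 m²; mean velocity V = Q/A = 0.0065/0.05269 = 0.1234 m/s.
Reynolds number Re = ρVD/μ = 794 · 0.1234 · 0.259 / 0.00133 = 1.908e+04.
Re > 4000 → turbulent. Relative roughness ε/D = 5e-05/0.259 = 0.000193. Swamee-Jain: f = 0.25/(log₁₀[0.000193/3.7 + 5.74/1.908e+04^0.9])² = 0.25/(log₁₀[5.22e-05 + 0.000806])² = 0.25/(-3.066)² = 0.02659.
Total minor-loss coefficient ΣK = 2·7.1 + 3·0.21 + 2·0.27 = 15.4.
ΔP = [f·L/D + ΣK]·(ρV²/2) = [0.02659·20/0.259 + 15.4]·(794·0.1234²/2) = [2.053 + 15.4]·6.043 = 105.3 Pa.
Head loss h_f = ΔP/(ρg) = 105.3/(794·9.81) = 0.0135 m.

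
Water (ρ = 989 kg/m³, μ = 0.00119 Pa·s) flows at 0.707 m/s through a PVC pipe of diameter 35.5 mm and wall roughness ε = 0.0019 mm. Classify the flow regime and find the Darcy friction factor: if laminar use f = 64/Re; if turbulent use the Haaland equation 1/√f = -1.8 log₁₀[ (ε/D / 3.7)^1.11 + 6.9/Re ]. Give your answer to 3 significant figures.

Re = ρVD/μ = 989·0.707·0.0355/0.00119 = 2.086e+04.
Re > 4000 → turbulent. ε/D = 1.9e-06/0.0355 = 5.35e-05; Haaland: 1/√f = -1.8 log₁₀[4.25e-06 + 0.000331] = 6.255, so f = 0.02556.

f ≈ 0.0256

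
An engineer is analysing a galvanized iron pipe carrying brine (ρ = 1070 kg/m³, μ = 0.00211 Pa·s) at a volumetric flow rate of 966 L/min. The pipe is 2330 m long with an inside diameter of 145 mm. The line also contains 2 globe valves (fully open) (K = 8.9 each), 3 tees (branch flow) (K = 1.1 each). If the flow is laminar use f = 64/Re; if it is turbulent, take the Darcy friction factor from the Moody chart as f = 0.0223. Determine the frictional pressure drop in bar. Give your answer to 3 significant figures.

ΔP ≈ 1.93 bar

Q = 966 L/min = 966/60000 = 0.0161 m³/s.
Cross-sectional area A = πD²/4 = π(0.145)²/4 = 0.01651 m²; mean velocity V = Q/A = 0.0161/0.01651 = 0.975 m/s.
Reynolds number Re = ρVD/μ = 1070 · 0.975 · 0.145 / 0.00211 = 7.169e+04.
Re > 4000 → turbulent; use the Moody-chart value f = 0.0223.
Total minor-loss coefficient ΣK = 2·8.9 + 3·1.1 = 21.1.
ΔP = [f·L/D + ΣK]·(ρV²/2) = [0.0223·2330/0.145 + 21.1]·(1070·0.975²/2) = [358.3 + 21.1]·508.6 = 1.93e+05 Pa.
ΔP = 1.93e+05 Pa = 1.93 bar.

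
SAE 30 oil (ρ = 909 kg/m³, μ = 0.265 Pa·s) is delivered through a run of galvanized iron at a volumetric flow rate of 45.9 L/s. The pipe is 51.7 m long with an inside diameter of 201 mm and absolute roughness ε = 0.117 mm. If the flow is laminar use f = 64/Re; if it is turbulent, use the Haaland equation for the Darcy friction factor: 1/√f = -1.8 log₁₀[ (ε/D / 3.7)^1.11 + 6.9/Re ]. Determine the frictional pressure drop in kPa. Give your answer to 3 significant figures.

ΔP ≈ 15.7 kPa

Q = 45.9 L/s = 45.9/1000 = 0.0459 m³/s.
Cross-sectional area A = πD²/4 = π(0.201)²/4 = 0.03173 m²; mean velocity V = Q/A = 0.0459/0.03173 = 1.447 m/s.
Reynolds number Re = ρVD/μ = 909 · 1.447 · 0.201 / 0.265 = 997.3.
Re < 2300 → laminar flow, so f = 64/Re = 64/997.3 = 0.06417 (the turbulent correlation is not needed).
Darcy-Weisbach: ΔP = f(L/D)(ρV²/2) = 0.06417·(51.7/0.201)·(909·1.447²/2) = 0.06417·257.2·951 = 1.57e+04 Pa.
ΔP = 1.57e+04 Pa = 15.7 kPa.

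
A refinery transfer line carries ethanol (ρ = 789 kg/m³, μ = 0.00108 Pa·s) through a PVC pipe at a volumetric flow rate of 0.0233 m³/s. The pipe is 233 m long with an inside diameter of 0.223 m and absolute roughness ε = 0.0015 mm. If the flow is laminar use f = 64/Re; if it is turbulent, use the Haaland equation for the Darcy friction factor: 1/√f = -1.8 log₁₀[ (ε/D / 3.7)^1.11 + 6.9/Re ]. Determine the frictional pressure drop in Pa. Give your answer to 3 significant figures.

ΔP ≈ 2630 Pa

Cross-sectional area A = πD²/4 = π(0.223)²/4 = 0.03906 m²; mean velocity V = Q/A = 0.0233/0.03906 = 0.5966 m/s.
Reynolds number Re = ρVD/μ = 789 · 0.5966 · 0.223 / 0.00108 = 9.719e+04.
Re > 4000 → turbulent. Relative roughness ε/D = 1.5e-06/0.223 = 6.73e-06. Haaland: 1/√f = -1.8 log₁₀[(6.73e-06/3.7)^1.11 + 6.9/9.719e+04] = -1.8 log₁₀[4.25e-07 + 7.1e-05] = 7.463, so f = 0.01795.
Darcy-Weisbach: ΔP = f(L/D)(ρV²/2) = 0.01795·(233/0.223)·(789·0.5966²/2) = 0.01795·1045·140.4 = 2634 Pa.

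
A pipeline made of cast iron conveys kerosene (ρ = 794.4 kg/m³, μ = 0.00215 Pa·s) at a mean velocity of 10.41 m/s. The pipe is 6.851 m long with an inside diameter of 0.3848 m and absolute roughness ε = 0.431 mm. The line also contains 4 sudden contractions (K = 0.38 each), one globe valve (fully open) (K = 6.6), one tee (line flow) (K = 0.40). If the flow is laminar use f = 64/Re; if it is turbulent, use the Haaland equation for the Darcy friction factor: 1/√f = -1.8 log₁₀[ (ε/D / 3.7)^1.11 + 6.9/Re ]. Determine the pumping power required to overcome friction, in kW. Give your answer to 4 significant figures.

Reynolds number Re = ρVD/μ = 794.4 · 10.41 · 0.3848 / 0.00215 = 1.48e+06.
Re > 4000 → turbulent. Relative roughness ε/D = 0.000431/0.3848 = 0.00112. Haaland: 1/√f = -1.8 log₁₀[(0.00112/3.7)^1.11 + 6.9/1.48e+06] = -1.8 log₁₀[0.000124 + 4.66e-06] = 7.002, so f = 0.0204.
Total minor-loss coefficient ΣK = 4·0.38 + 1·6.6 + 1·0.4 = 8.52.
ΔP = [f·L/D + ΣK]·(ρV²/2) = [0.0204·6.851/0.3848 + 8.52]·(794.4·10.41²/2) = [0.3631 + 8.52]·4.304e+04 = 3.824e+05 Pa.
Q = V·A = 10.41·0.1163 = 1.211 m³/s.
Pumping power P = QΔP = 1.211·3.824e+05 = 462900 W = 462.9 kW.

P ≈ 462.9 kW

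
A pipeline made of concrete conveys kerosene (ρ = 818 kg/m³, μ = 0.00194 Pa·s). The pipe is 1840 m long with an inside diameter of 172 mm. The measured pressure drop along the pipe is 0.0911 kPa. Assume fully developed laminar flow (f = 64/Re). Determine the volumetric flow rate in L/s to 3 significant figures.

Q ≈ 0.548 L/s

For laminar flow, f = 64/Re with Re = ρVD/μ, so Darcy-Weisbach reduces to ΔP = 32μLV/D². Solving for V: V = ΔP·D²/(32μL) = 91.1·(0.172)²/(32·0.00194·1840) = 0.02359 m/s.
Check: Re = ρVD/μ = 818·0.02359·0.172/0.00194 = 1711 < 2300, so the laminar assumption holds.
Q = V·A = 0.02359·(π/4·0.172²) = 0.0005482 m³/s = 0.548 L/s.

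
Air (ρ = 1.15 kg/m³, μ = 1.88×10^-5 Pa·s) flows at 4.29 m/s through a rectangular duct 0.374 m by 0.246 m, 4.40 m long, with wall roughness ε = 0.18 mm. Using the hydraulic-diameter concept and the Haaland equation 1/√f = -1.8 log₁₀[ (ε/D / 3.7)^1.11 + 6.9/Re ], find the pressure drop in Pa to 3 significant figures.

Hydraulic diameter D_h = 4A/P = 4·(0.374·0.246)/(2·(0.374+0.246)) = 0.368/1.24 = 0.2968 m.
Re = ρVD_h/μ = 1.15·4.29·0.2968/1.88e-05 = 7.788e+04.
ε/D_h = 0.00018/0.2968 = 0.000606; Haaland gives 1/√f = -1.8 log₁₀[6.28e-05+8.86e-05] = 6.876, so f = 0.02115.
ΔP = f(L/D_h)(ρV²/2) = 0.02115·4.4/0.2968·10.58 = 3.319 Pa.

ΔP ≈ 3.32 Pa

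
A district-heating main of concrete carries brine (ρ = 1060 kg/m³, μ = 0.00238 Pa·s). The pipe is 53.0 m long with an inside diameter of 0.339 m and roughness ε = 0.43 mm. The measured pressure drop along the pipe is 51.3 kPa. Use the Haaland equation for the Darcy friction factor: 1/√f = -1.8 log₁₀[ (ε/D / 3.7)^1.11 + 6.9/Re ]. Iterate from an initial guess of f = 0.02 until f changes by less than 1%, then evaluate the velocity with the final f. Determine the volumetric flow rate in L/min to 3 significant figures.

Rearranging Darcy-Weisbach: V = √(2·ΔP·D/(f·L·ρ)). With ε/D = 0.00043/0.339 = 0.00127, iterate starting from f = 0.02:
  f = 0.02 → V = √(2·5.13e+04·0.339/(0.02·53·1060)) = 5.564 m/s; Re = ρVD/μ = 8.4e+05; f → 0.02113
  f = 0.02113 → V = 5.413 m/s; Re = 8.172e+05; f → 0.02114
Converged (Δf/f < 1%). With the final f = 0.02114: V = √(2·5.13e+04·0.339/(0.02114·53·1060)) = 5.412 m/s.
Q = V·A = 5.412·(π/4·0.339²) = 0.4885 m³/s = 29300 L/min.

Q ≈ 29300 L/min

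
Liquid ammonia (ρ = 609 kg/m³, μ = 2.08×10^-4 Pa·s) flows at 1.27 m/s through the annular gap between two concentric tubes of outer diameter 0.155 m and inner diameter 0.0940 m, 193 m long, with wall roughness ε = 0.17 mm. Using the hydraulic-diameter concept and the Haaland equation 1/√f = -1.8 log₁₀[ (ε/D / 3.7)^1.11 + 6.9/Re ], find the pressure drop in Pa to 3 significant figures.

Hydraulic diameter D_h = 4A/P = D_o - D_i = 0.155 - 0.094 = 0.061 m.
Re = ρVD_h/μ = 609·1.27·0.061/0.000208 = 2.268e+05.
ε/D_h = 0.00017/0.061 = 0.00279; Haaland gives 1/√f = -1.8 log₁₀[0.000341+3.04e-05] = 6.173, so f = 0.02624.
ΔP = f(L/D_h)(ρV²/2) = 0.02624·193/0.061·491.1 = 4.078e+04 Pa.

ΔP ≈ 40800 Pa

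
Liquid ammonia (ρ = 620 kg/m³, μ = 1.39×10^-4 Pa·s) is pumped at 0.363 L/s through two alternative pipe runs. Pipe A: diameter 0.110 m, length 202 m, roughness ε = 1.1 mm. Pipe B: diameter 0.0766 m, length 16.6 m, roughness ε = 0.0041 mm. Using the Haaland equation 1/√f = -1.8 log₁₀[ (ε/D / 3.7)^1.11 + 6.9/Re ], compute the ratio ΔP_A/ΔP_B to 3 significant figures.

ΔP_A/ΔP_B ≈ 3.38

Pipe A: V = Q/A = 0.000363/0.009503 = 0.0382 m/s; Re = 1.874e+04; ε/D = 0.01; Haaland → f = 0.04081; ΔP_A = f(L/D)(ρV²/2) = 33.9 Pa.
Pipe B: V = Q/A = 0.000363/0.004608 = 0.07877 m/s; Re = 2.691e+04; ε/D = 5.35e-05; Haaland → f = 0.02403; ΔP_B = f(L/D)(ρV²/2) = 10.02 Pa.
ΔP_A/ΔP_B = 33.9/10.02 = 3.38.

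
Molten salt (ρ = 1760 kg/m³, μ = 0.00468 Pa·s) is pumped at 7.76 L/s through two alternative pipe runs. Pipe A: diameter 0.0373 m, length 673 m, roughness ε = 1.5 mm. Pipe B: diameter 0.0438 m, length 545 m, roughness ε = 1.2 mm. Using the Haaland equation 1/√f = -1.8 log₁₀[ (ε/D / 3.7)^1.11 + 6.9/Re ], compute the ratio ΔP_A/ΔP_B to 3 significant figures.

Pipe A: V = Q/A = 0.00776/0.001093 = 7.102 m/s; Re = 9.962e+04; ε/D = 0.0402; Haaland → f = 0.06522; ΔP_A = f(L/D)(ρV²/2) = 5.223e+07 Pa.
Pipe B: V = Q/A = 0.00776/0.001507 = 5.15 m/s; Re = 8.483e+04; ε/D = 0.0274; Haaland → f = 0.05557; ΔP_B = f(L/D)(ρV²/2) = 1.614e+07 Pa.
ΔP_A/ΔP_B = 5.223e+07/1.614e+07 = 3.24.

ΔP_A/ΔP_B ≈ 3.24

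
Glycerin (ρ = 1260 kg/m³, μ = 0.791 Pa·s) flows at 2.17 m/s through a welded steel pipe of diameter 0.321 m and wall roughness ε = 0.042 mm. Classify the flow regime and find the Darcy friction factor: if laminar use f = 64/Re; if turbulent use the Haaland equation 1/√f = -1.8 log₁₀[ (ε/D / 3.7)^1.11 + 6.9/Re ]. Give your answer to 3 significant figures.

Re = ρVD/μ = 1260·2.17·0.321/0.791 = 1110.
Re < 2300 → laminar, so f = 64/Re = 0.05768 (roughness is irrelevant in laminar flow).

f ≈ 0.0577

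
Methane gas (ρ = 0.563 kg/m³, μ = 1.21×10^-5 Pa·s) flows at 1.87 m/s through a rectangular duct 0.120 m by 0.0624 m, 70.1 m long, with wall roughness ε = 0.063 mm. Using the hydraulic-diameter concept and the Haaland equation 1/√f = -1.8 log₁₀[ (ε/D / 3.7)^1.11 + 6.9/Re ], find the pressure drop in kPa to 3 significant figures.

ΔP ≈ 0.0292 kPa

Hydraulic diameter D_h = 4A/P = 4·(0.12·0.0624)/(2·(0.12+0.0624)) = 0.02995/0.3648 = 0.08211 m.
Re = ρVD_h/μ = 0.563·1.87·0.08211/1.21e-05 = 7144.
ε/D_h = 6.3e-05/0.08211 = 0.000767; Haaland gives 1/√f = -1.8 log₁₀[8.16e-05+0.000966] = 5.364, so f = 0.03476.
ΔP = f(L/D_h)(ρV²/2) = 0.03476·70.1/0.08211·0.9844 = 29.21 Pa.
ΔP = 0.0292 kPa.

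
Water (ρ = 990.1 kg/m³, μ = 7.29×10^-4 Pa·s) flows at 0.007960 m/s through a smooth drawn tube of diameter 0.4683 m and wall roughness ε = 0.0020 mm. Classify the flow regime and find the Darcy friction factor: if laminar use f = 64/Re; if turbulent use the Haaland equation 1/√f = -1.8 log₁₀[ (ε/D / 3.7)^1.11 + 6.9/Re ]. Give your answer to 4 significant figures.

f ≈ 0.03759

Re = ρVD/μ = 990.1·0.00796·0.4683/0.000729 = 5063.
Re > 4000 → turbulent. ε/D = 2e-06/0.4683 = 4.27e-06; Haaland: 1/√f = -1.8 log₁₀[2.57e-07 + 0.00136] = 5.158, so f = 0.03759.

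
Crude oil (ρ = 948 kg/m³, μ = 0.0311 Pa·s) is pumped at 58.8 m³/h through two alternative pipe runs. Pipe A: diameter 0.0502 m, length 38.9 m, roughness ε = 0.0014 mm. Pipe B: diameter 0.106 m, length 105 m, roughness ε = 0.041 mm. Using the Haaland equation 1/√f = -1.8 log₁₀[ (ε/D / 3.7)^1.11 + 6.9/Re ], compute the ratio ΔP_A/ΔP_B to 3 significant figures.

Pipe A: V = Q/A = 0.01633/0.001979 = 8.252 m/s; Re = 1.263e+04; ε/D = 2.79e-05; Haaland → f = 0.02903; ΔP_A = f(L/D)(ρV²/2) = 7.261e+05 Pa.
Pipe B: V = Q/A = 0.01633/0.008825 = 1.851 m/s; Re = 5980; ε/D = 0.000387; Haaland → f = 0.03611; ΔP_B = f(L/D)(ρV²/2) = 5.807e+04 Pa.
ΔP_A/ΔP_B = 7.261e+05/5.807e+04 = 12.5.

ΔP_A/ΔP_B ≈ 12.5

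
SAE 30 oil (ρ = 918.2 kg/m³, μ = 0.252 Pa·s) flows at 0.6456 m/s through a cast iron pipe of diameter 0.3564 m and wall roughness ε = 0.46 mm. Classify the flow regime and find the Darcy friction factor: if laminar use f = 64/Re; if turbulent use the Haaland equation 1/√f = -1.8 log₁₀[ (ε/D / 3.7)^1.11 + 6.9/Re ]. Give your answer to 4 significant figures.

f ≈ 0.07634

Re = ρVD/μ = 918.2·0.6456·0.3564/0.252 = 838.4.
Re < 2300 → laminar, so f = 64/Re = 0.07634 (roughness is irrelevant in laminar flow).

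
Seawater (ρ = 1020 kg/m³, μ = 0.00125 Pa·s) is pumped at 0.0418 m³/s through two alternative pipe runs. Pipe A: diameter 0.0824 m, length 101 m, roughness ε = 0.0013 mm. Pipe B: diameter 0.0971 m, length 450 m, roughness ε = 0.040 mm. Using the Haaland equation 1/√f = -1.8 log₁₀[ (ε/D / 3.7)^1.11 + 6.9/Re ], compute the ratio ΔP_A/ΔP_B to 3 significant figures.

ΔP_A/ΔP_B ≈ 0.392

Pipe A: V = Q/A = 0.0418/0.005333 = 7.838 m/s; Re = 5.27e+05; ε/D = 1.58e-05; Haaland → f = 0.01313; ΔP_A = f(L/D)(ρV²/2) = 5.044e+05 Pa.
Pipe B: V = Q/A = 0.0418/0.007405 = 5.645 m/s; Re = 4.473e+05; ε/D = 0.000412; Haaland → f = 0.01709; ΔP_B = f(L/D)(ρV²/2) = 1.287e+06 Pa.
ΔP_A/ΔP_B = 5.044e+05/1.287e+06 = 0.392.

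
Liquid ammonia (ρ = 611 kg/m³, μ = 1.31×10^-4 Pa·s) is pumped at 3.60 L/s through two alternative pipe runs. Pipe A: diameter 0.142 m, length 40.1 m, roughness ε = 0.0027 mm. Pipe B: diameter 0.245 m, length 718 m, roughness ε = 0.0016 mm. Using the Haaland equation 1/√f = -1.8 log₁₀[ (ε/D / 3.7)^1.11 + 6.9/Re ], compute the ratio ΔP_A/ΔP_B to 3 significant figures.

Pipe A: V = Q/A = 0.0036/0.01584 = 0.2273 m/s; Re = 1.506e+05; ε/D = 1.9e-05; Haaland → f = 0.01649; ΔP_A = f(L/D)(ρV²/2) = 73.51 Pa.
Pipe B: V = Q/A = 0.0036/0.04714 = 0.07636 m/s; Re = 8.726e+04; ε/D = 6.53e-06; Haaland → f = 0.01836; ΔP_B = f(L/D)(ρV²/2) = 95.87 Pa.
ΔP_A/ΔP_B = 73.51/95.87 = 0.767.

ΔP_A/ΔP_B ≈ 0.767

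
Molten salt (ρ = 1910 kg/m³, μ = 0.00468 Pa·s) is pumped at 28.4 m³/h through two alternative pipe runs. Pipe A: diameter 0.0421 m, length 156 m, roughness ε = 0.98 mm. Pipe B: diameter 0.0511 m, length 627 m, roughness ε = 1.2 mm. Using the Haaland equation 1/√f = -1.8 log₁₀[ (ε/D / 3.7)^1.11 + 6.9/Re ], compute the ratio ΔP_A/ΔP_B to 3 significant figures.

ΔP_A/ΔP_B ≈ 0.652

Pipe A: V = Q/A = 0.007889/0.001392 = 5.667 m/s; Re = 9.737e+04; ε/D = 0.0233; Haaland → f = 0.05206; ΔP_A = f(L/D)(ρV²/2) = 5.916e+06 Pa.
Pipe B: V = Q/A = 0.007889/0.002051 = 3.847 m/s; Re = 8.022e+04; ε/D = 0.0235; Haaland → f = 0.05231; ΔP_B = f(L/D)(ρV²/2) = 9.07e+06 Pa.
ΔP_A/ΔP_B = 5.916e+06/9.07e+06 = 0.652.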